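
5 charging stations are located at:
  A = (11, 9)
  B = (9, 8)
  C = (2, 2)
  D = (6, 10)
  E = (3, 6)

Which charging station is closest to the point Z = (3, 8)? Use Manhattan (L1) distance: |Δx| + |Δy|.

E

d(Z,A) = |3−11| + |8−9| = 8 + 1 = 9
d(Z,B) = |3−9| + |8−8| = 6 + 0 = 6
d(Z,C) = |3−2| + |8−2| = 1 + 6 = 7
d(Z,D) = |3−6| + |8−10| = 3 + 2 = 5
d(Z,E) = |3−3| + |8−6| = 0 + 2 = 2
E is nearest.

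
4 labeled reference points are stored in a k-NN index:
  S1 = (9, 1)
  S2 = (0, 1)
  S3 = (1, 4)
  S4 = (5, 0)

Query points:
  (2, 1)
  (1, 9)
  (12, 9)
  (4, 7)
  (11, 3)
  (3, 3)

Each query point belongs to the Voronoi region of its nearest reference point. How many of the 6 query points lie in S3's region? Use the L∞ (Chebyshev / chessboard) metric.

3

(2, 1) — d to each: S1:7, S2:2, S3:3, S4:3 → nearest is S2
(1, 9) — d to each: S1:8, S2:8, S3:5, S4:9 → nearest is S3
(12, 9) — d to each: S1:8, S2:12, S3:11, S4:9 → nearest is S1
(4, 7) — d to each: S1:6, S2:6, S3:3, S4:7 → nearest is S3
(11, 3) — d to each: S1:2, S2:11, S3:10, S4:6 → nearest is S1
(3, 3) — d to each: S1:6, S2:3, S3:2, S4:3 → nearest is S3
3 of the 6 points have S3 as nearest.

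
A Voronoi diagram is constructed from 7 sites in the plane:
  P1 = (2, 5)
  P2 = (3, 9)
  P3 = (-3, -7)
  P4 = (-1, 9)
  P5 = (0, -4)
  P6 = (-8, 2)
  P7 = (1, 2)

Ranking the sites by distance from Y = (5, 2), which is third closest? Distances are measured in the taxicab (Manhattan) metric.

d(Y,P1) = |5−2| + |2−5| = 3 + 3 = 6
d(Y,P2) = |5−3| + |2−9| = 2 + 7 = 9
d(Y,P3) = |5−(-3)| + |2−(-7)| = 8 + 9 = 17
d(Y,P4) = |5−(-1)| + |2−9| = 6 + 7 = 13
d(Y,P5) = |5−0| + |2−(-4)| = 5 + 6 = 11
d(Y,P6) = |5−(-8)| + |2−2| = 13 + 0 = 13
d(Y,P7) = |5−1| + |2−2| = 4 + 0 = 4
Sorted ascending: P7, P1, P2, P5, … — the third-nearest is P2.

P2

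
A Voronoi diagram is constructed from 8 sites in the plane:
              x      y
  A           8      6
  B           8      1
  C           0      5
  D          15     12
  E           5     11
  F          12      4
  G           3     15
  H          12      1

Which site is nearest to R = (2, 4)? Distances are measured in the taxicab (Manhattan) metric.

C

d(R,A) = |2−8| + |4−6| = 6 + 2 = 8
d(R,B) = |2−8| + |4−1| = 6 + 3 = 9
d(R,C) = |2−0| + |4−5| = 2 + 1 = 3
d(R,D) = |2−15| + |4−12| = 13 + 8 = 21
d(R,E) = |2−5| + |4−11| = 3 + 7 = 10
d(R,F) = |2−12| + |4−4| = 10 + 0 = 10
d(R,G) = |2−3| + |4−15| = 1 + 11 = 12
d(R,H) = |2−12| + |4−1| = 10 + 3 = 13
The smallest is to C, so R lies in the Voronoi region of C.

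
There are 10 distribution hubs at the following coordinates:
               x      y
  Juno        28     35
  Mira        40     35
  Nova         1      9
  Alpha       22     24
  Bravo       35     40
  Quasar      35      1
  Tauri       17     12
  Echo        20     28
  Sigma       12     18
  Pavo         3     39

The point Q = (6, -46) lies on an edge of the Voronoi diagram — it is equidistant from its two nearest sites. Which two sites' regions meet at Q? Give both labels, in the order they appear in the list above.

Squared distances from Q to each site:
d²(Q, Juno) = 484 + 6561 = 7045
d²(Q, Mira) = 1156 + 6561 = 7717
d²(Q, Nova) = 25 + 3025 = 3050
d²(Q, Alpha) = 256 + 4900 = 5156
d²(Q, Bravo) = 841 + 7396 = 8237
d²(Q, Quasar) = 841 + 2209 = 3050
d²(Q, Tauri) = 121 + 3364 = 3485
d²(Q, Echo) = 196 + 5476 = 5672
d²(Q, Sigma) = 36 + 4096 = 4132
d²(Q, Pavo) = 9 + 7225 = 7234
Q is equidistant from Nova and Quasar (both at squared distance 3050), and every other site is strictly farther — so Q lies on the Nova–Quasar Voronoi edge.

Nova and Quasar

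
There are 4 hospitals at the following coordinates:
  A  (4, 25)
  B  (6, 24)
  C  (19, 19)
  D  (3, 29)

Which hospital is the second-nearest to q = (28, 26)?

B

Since √ is increasing, it suffices to compare squared distances:
|qA|² = (28−4)² + (26−25)² = 576 + 1 = 577
|qB|² = (28−6)² + (26−24)² = 484 + 4 = 488
|qC|² = (28−19)² + (26−19)² = 81 + 49 = 130
|qD|² = (28−3)² + (26−29)² = 625 + 9 = 634
Sorted ascending: C, B, A, … — the second-nearest is B.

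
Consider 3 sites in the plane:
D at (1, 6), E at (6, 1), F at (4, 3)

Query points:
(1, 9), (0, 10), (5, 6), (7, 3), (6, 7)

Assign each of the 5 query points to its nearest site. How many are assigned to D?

(1, 9) — d² to each: D:9, E:89, F:45 → nearest is D
(0, 10) — d² to each: D:17, E:117, F:65 → nearest is D
(5, 6) — d² to each: D:16, E:26, F:10 → nearest is F
(7, 3) — d² to each: D:45, E:5, F:9 → nearest is E
(6, 7) — d² to each: D:26, E:36, F:20 → nearest is F
2 of the 5 points have D as nearest.

2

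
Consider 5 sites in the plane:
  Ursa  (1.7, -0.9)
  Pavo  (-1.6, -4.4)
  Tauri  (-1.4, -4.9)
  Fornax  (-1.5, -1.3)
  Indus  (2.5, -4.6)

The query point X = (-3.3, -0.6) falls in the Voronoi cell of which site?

Compare squared distances (the ordering matches that of the actual distances):
d²(X, Ursa) = (-3.3−1.7)² + (-0.6−(-0.9))² = 25 + 0.09 = 25.09
d²(X, Pavo) = (-3.3−(-1.6))² + (-0.6−(-4.4))² = 2.89 + 14.44 = 17.33
d²(X, Tauri) = (-3.3−(-1.4))² + (-0.6−(-4.9))² = 3.61 + 18.49 = 22.1
d²(X, Fornax) = (-3.3−(-1.5))² + (-0.6−(-1.3))² = 3.24 + 0.49 = 3.73
d²(X, Indus) = (-3.3−2.5)² + (-0.6−(-4.6))² = 33.64 + 16 = 49.64
Minimum is at Fornax.

Fornax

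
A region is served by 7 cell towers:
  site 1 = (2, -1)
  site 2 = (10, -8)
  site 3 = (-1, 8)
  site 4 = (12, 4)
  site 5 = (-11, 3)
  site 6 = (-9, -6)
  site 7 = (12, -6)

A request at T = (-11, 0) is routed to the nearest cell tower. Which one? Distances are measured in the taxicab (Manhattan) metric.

site 5

d(T, site 1) = |-11−2| + |0−(-1)| = 13 + 1 = 14
d(T, site 2) = |-11−10| + |0−(-8)| = 21 + 8 = 29
d(T, site 3) = |-11−(-1)| + |0−8| = 10 + 8 = 18
d(T, site 4) = |-11−12| + |0−4| = 23 + 4 = 27
d(T, site 5) = |-11−(-11)| + |0−3| = 0 + 3 = 3
d(T, site 6) = |-11−(-9)| + |0−(-6)| = 2 + 6 = 8
d(T, site 7) = |-11−12| + |0−(-6)| = 23 + 6 = 29
Minimum is at site 5.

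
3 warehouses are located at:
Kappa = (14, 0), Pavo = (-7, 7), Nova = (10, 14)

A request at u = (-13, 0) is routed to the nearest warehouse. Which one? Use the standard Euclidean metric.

Pavo

Compare squared distances (the ordering matches that of the actual distances):
d²(u, Kappa) = (-13−14)² + (0−0)² = 729 + 0 = 729
d²(u, Pavo) = (-13−(-7))² + (0−7)² = 36 + 49 = 85
d²(u, Nova) = (-13−10)² + (0−14)² = 529 + 196 = 725
The smallest is to Pavo, so u lies in the Voronoi region of Pavo.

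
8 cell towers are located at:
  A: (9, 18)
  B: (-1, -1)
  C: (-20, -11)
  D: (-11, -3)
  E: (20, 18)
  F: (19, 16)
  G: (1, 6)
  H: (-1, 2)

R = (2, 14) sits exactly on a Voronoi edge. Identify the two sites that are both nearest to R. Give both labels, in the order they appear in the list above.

A and G

Squared distances from R to each site:
|RA|² = 49 + 16 = 65
|RB|² = 9 + 225 = 234
|RC|² = 484 + 625 = 1109
|RD|² = 169 + 289 = 458
|RE|² = 324 + 16 = 340
|RF|² = 289 + 4 = 293
|RG|² = 1 + 64 = 65
|RH|² = 9 + 144 = 153
R is equidistant from A and G (both at squared distance 65), and every other site is strictly farther — so R lies on the A–G Voronoi edge.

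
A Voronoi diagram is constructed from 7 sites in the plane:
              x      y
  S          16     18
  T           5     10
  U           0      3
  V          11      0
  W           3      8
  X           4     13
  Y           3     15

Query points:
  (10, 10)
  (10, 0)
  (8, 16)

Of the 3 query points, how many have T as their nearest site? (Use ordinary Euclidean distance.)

1

(10, 10) — d² to each: S:100, T:25, U:149, V:101, W:53, X:45, Y:74 → nearest is T
(10, 0) — d² to each: S:360, T:125, U:109, V:1, W:113, X:205, Y:274 → nearest is V
(8, 16) — d² to each: S:68, T:45, U:233, V:265, W:89, X:25, Y:26 → nearest is X
1 of the 3 points has T as nearest.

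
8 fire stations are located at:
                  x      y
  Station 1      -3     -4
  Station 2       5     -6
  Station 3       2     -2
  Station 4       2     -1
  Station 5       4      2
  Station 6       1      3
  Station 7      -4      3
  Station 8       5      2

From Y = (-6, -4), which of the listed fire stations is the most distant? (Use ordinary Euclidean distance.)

Compare squared distances (the ordering matches that of the actual distances):
d²(Y, Station 1) = (-6−(-3))² + (-4−(-4))² = 9 + 0 = 9
d²(Y, Station 2) = (-6−5)² + (-4−(-6))² = 121 + 4 = 125
d²(Y, Station 3) = (-6−2)² + (-4−(-2))² = 64 + 4 = 68
d²(Y, Station 4) = (-6−2)² + (-4−(-1))² = 64 + 9 = 73
d²(Y, Station 5) = (-6−4)² + (-4−2)² = 100 + 36 = 136
d²(Y, Station 6) = (-6−1)² + (-4−3)² = 49 + 49 = 98
d²(Y, Station 7) = (-6−(-4))² + (-4−3)² = 4 + 49 = 53
d²(Y, Station 8) = (-6−5)² + (-4−2)² = 121 + 36 = 157
The largest is to Station 8.

Station 8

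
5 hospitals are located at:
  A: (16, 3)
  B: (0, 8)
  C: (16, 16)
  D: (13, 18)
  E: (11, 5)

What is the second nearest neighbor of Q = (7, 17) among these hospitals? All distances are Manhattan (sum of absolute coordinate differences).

d(Q,A) = |7−16| + |17−3| = 9 + 14 = 23
d(Q,B) = |7−0| + |17−8| = 7 + 9 = 16
d(Q,C) = |7−16| + |17−16| = 9 + 1 = 10
d(Q,D) = |7−13| + |17−18| = 6 + 1 = 7
d(Q,E) = |7−11| + |17−5| = 4 + 12 = 16
Sorted ascending: D, C, B, … — the second-nearest is C.

C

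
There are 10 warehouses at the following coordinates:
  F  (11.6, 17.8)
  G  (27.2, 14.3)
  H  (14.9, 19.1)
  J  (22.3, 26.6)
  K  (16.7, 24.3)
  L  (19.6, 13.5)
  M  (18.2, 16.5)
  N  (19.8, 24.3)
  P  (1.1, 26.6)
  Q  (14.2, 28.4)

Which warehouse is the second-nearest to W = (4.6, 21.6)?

Squared Euclidean distances:
|WF|² = (4.6−11.6)² + (21.6−17.8)² = 49 + 14.44 = 63.44
|WG|² = (4.6−27.2)² + (21.6−14.3)² = 510.76 + 53.29 = 564.05
|WH|² = (4.6−14.9)² + (21.6−19.1)² = 106.09 + 6.25 = 112.34
|WJ|² = (4.6−22.3)² + (21.6−26.6)² = 313.29 + 25 = 338.29
|WK|² = (4.6−16.7)² + (21.6−24.3)² = 146.41 + 7.29 = 153.7
|WL|² = (4.6−19.6)² + (21.6−13.5)² = 225 + 65.61 = 290.61
|WM|² = (4.6−18.2)² + (21.6−16.5)² = 184.96 + 26.01 = 210.97
|WN|² = (4.6−19.8)² + (21.6−24.3)² = 231.04 + 7.29 = 238.33
|WP|² = (4.6−1.1)² + (21.6−26.6)² = 12.25 + 25 = 37.25
|WQ|² = (4.6−14.2)² + (21.6−28.4)² = 92.16 + 46.24 = 138.4
Sorted ascending: P, F, H, … — the second-nearest is F.

F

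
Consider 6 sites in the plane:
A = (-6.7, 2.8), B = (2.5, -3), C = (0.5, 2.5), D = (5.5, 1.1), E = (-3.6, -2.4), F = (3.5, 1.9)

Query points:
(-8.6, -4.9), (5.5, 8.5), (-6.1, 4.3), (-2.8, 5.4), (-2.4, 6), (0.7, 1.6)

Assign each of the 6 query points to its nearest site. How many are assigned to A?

1

(-8.6, -4.9) — d² to each: A:62.9, B:126.82, C:137.57, D:234.81, E:31.25, F:192.65 → nearest is E
(5.5, 8.5) — d² to each: A:181.33, B:141.25, C:61, D:54.76, E:201.62, F:47.56 → nearest is F
(-6.1, 4.3) — d² to each: A:2.61, B:127.25, C:46.8, D:144.8, E:51.14, F:97.92 → nearest is A
(-2.8, 5.4) — d² to each: A:21.97, B:98.65, C:19.3, D:87.38, E:61.48, F:51.94 → nearest is C
(-2.4, 6) — d² to each: A:28.73, B:105.01, C:20.66, D:86.42, E:72, F:51.62 → nearest is C
(0.7, 1.6) — d² to each: A:56.2, B:24.4, C:0.85, D:23.29, E:34.49, F:7.93 → nearest is C
1 of the 6 points has A as nearest.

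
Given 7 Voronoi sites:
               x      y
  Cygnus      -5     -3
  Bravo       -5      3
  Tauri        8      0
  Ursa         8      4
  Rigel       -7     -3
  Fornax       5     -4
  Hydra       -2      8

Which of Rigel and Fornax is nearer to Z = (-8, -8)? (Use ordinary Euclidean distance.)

Compare squared distances:
d²(Z, Rigel) = (-8−(-7))² + (-8−(-3))² = 1 + 25 = 26
d²(Z, Fornax) = (-8−5)² + (-8−(-4))² = 169 + 16 = 185
26 < 185, so Rigel is closer.

Rigel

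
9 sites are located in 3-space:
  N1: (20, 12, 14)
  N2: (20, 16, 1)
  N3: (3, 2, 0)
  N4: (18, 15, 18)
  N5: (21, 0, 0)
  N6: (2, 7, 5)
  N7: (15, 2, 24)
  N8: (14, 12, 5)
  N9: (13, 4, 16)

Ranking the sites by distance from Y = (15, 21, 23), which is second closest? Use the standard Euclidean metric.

Since √ is increasing, it suffices to compare squared distances:
|YN1|² = (15−20)² + (21−12)² + (23−14)² = 25 + 81 + 81 = 187
|YN2|² = (15−20)² + (21−16)² + (23−1)² = 25 + 25 + 484 = 534
|YN3|² = (15−3)² + (21−2)² + (23−0)² = 144 + 361 + 529 = 1034
|YN4|² = (15−18)² + (21−15)² + (23−18)² = 9 + 36 + 25 = 70
|YN5|² = (15−21)² + (21−0)² + (23−0)² = 36 + 441 + 529 = 1006
|YN6|² = (15−2)² + (21−7)² + (23−5)² = 169 + 196 + 324 = 689
|YN7|² = (15−15)² + (21−2)² + (23−24)² = 0 + 361 + 1 = 362
|YN8|² = (15−14)² + (21−12)² + (23−5)² = 1 + 81 + 324 = 406
|YN9|² = (15−13)² + (21−4)² + (23−16)² = 4 + 289 + 49 = 342
Sorted ascending: N4, N1, N9, … — the second-nearest is N1.

N1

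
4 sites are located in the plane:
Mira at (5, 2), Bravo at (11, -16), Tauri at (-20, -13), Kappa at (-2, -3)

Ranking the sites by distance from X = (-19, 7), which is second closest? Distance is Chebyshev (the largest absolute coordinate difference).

d(X, Mira) = max(24, 5) = 24
d(X, Bravo) = max(30, 23) = 30
d(X, Tauri) = max(1, 20) = 20
d(X, Kappa) = max(17, 10) = 17
Sorted ascending: Kappa, Tauri, Mira, … — the second-nearest is Tauri.

Tauri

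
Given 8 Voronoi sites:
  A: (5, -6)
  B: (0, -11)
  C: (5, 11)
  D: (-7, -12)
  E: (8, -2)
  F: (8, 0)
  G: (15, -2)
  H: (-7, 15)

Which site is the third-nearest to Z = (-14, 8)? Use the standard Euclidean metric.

Squared Euclidean distances:
|ZA|² = 361 + 196 = 557
|ZB|² = 196 + 361 = 557
|ZC|² = 361 + 9 = 370
|ZD|² = 49 + 400 = 449
|ZE|² = 484 + 100 = 584
|ZF|² = 484 + 64 = 548
|ZG|² = 841 + 100 = 941
|ZH|² = 49 + 49 = 98
Sorted ascending: H, C, D, F, … — the third-nearest is D.

D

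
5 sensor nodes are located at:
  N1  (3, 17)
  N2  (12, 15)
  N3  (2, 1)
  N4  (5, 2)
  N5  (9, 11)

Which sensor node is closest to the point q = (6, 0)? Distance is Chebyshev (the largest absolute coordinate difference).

d(q,N1) = max(3, 17) = 17
d(q,N2) = max(6, 15) = 15
d(q,N3) = max(4, 1) = 4
d(q,N4) = max(1, 2) = 2
d(q,N5) = max(3, 11) = 11
Minimum is at N4.

N4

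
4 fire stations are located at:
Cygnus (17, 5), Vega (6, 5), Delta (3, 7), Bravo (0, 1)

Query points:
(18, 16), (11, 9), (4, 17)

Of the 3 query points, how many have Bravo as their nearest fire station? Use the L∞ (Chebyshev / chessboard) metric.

(18, 16) — d to each: Cygnus:11, Vega:12, Delta:15, Bravo:18 → nearest is Cygnus
(11, 9) — d to each: Cygnus:6, Vega:5, Delta:8, Bravo:11 → nearest is Vega
(4, 17) — d to each: Cygnus:13, Vega:12, Delta:10, Bravo:16 → nearest is Delta
0 of the 3 points have Bravo as nearest.

0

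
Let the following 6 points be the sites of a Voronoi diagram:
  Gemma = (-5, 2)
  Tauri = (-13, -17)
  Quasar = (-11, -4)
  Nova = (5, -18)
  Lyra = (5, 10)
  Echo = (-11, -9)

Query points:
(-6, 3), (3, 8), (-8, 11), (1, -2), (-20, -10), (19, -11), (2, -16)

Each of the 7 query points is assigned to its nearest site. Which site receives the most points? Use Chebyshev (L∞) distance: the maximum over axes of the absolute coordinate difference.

(-6, 3) — d to each: Gemma:1, Tauri:20, Quasar:7, Nova:21, Lyra:11, Echo:12 → nearest is Gemma
(3, 8) — d to each: Gemma:8, Tauri:25, Quasar:14, Nova:26, Lyra:2, Echo:17 → nearest is Lyra
(-8, 11) — d to each: Gemma:9, Tauri:28, Quasar:15, Nova:29, Lyra:13, Echo:20 → nearest is Gemma
(1, -2) — d to each: Gemma:6, Tauri:15, Quasar:12, Nova:16, Lyra:12, Echo:12 → nearest is Gemma
(-20, -10) — d to each: Gemma:15, Tauri:7, Quasar:9, Nova:25, Lyra:25, Echo:9 → nearest is Tauri
(19, -11) — d to each: Gemma:24, Tauri:32, Quasar:30, Nova:14, Lyra:21, Echo:30 → nearest is Nova
(2, -16) — d to each: Gemma:18, Tauri:15, Quasar:13, Nova:3, Lyra:26, Echo:13 → nearest is Nova
Tally — Gemma:3, Tauri:1, Nova:2, Lyra:1. Gemma captures the most (3).

Gemma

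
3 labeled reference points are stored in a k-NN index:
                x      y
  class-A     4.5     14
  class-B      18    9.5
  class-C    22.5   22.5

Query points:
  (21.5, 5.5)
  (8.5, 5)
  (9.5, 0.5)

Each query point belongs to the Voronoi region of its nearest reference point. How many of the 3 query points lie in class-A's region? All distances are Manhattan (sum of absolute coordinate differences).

(21.5, 5.5) — d to each: class-A:25.5, class-B:7.5, class-C:18 → nearest is class-B
(8.5, 5) — d to each: class-A:13, class-B:14, class-C:31.5 → nearest is class-A
(9.5, 0.5) — d to each: class-A:18.5, class-B:17.5, class-C:35 → nearest is class-B
1 of the 3 points has class-A as nearest.

1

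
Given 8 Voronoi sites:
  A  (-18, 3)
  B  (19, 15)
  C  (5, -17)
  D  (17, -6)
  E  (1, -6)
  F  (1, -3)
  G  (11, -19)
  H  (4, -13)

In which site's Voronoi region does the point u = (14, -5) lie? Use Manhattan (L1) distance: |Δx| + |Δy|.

d(u,A) = |14−(-18)| + |-5−3| = 32 + 8 = 40
d(u,B) = |14−19| + |-5−15| = 5 + 20 = 25
d(u,C) = |14−5| + |-5−(-17)| = 9 + 12 = 21
d(u,D) = |14−17| + |-5−(-6)| = 3 + 1 = 4
d(u,E) = |14−1| + |-5−(-6)| = 13 + 1 = 14
d(u,F) = |14−1| + |-5−(-3)| = 13 + 2 = 15
d(u,G) = |14−11| + |-5−(-19)| = 3 + 14 = 17
d(u,H) = |14−4| + |-5−(-13)| = 10 + 8 = 18
D is nearest.

D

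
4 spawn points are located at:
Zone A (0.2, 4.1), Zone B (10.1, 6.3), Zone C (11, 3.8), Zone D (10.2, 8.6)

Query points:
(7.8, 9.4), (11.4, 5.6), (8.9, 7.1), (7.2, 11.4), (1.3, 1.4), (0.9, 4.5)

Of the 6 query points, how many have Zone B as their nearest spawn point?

2

(7.8, 9.4) — d² to each: Zone A:85.85, Zone B:14.9, Zone C:41.6, Zone D:6.4 → nearest is Zone D
(11.4, 5.6) — d² to each: Zone A:127.69, Zone B:2.18, Zone C:3.4, Zone D:10.44 → nearest is Zone B
(8.9, 7.1) — d² to each: Zone A:84.69, Zone B:2.08, Zone C:15.3, Zone D:3.94 → nearest is Zone B
(7.2, 11.4) — d² to each: Zone A:102.29, Zone B:34.42, Zone C:72.2, Zone D:16.84 → nearest is Zone D
(1.3, 1.4) — d² to each: Zone A:8.5, Zone B:101.45, Zone C:99.85, Zone D:131.05 → nearest is Zone A
(0.9, 4.5) — d² to each: Zone A:0.65, Zone B:87.88, Zone C:102.5, Zone D:103.3 → nearest is Zone A
2 of the 6 points have Zone B as nearest.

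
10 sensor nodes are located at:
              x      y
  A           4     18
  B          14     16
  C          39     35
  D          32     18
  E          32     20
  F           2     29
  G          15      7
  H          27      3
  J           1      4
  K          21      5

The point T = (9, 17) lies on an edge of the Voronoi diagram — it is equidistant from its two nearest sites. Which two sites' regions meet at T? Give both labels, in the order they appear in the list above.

A and B

Squared distances from T to each site:
|TA|² = 25 + 1 = 26
|TB|² = 25 + 1 = 26
|TC|² = 900 + 324 = 1224
|TD|² = 529 + 1 = 530
|TE|² = 529 + 9 = 538
|TF|² = 49 + 144 = 193
|TG|² = 36 + 100 = 136
|TH|² = 324 + 196 = 520
|TJ|² = 64 + 169 = 233
|TK|² = 144 + 144 = 288
T is equidistant from A and B (both at squared distance 26), and every other site is strictly farther — so T lies on the A–B Voronoi edge.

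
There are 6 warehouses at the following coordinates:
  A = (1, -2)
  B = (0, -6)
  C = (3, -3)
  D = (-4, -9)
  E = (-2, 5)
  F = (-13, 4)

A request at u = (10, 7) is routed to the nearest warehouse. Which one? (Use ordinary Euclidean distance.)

Compare squared distances (the ordering matches that of the actual distances):
|uA|² = (10−1)² + (7−(-2))² = 81 + 81 = 162
|uB|² = (10−0)² + (7−(-6))² = 100 + 169 = 269
|uC|² = (10−3)² + (7−(-3))² = 49 + 100 = 149
|uD|² = (10−(-4))² + (7−(-9))² = 196 + 256 = 452
|uE|² = (10−(-2))² + (7−5)² = 144 + 4 = 148
|uF|² = (10−(-13))² + (7−4)² = 529 + 9 = 538
E is nearest.

E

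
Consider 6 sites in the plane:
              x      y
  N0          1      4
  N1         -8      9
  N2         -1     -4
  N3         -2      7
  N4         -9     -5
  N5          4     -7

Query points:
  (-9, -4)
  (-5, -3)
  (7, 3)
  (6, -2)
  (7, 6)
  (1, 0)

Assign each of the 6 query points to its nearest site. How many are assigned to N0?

(-9, -4) — d² to each: N0:164, N1:170, N2:64, N3:170, N4:1, N5:178 → nearest is N4
(-5, -3) — d² to each: N0:85, N1:153, N2:17, N3:109, N4:20, N5:97 → nearest is N2
(7, 3) — d² to each: N0:37, N1:261, N2:113, N3:97, N4:320, N5:109 → nearest is N0
(6, -2) — d² to each: N0:61, N1:317, N2:53, N3:145, N4:234, N5:29 → nearest is N5
(7, 6) — d² to each: N0:40, N1:234, N2:164, N3:82, N4:377, N5:178 → nearest is N0
(1, 0) — d² to each: N0:16, N1:162, N2:20, N3:58, N4:125, N5:58 → nearest is N0
3 of the 6 points have N0 as nearest.

3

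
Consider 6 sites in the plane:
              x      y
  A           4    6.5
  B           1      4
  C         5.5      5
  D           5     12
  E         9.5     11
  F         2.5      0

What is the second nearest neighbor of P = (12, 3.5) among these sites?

E

Since √ is increasing, it suffices to compare squared distances:
|PA|² = (12−4)² + (3.5−6.5)² = 64 + 9 = 73
|PB|² = (12−1)² + (3.5−4)² = 121 + 0.25 = 121.25
|PC|² = (12−5.5)² + (3.5−5)² = 42.25 + 2.25 = 44.5
|PD|² = (12−5)² + (3.5−12)² = 49 + 72.25 = 121.25
|PE|² = (12−9.5)² + (3.5−11)² = 6.25 + 56.25 = 62.5
|PF|² = (12−2.5)² + (3.5−0)² = 90.25 + 12.25 = 102.5
Sorted ascending: C, E, A, … — the second-nearest is E.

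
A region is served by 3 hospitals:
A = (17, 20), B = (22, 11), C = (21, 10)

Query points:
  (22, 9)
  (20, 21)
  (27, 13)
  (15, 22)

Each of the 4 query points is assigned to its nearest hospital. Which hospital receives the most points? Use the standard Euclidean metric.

(22, 9) — d² to each: A:146, B:4, C:2 → nearest is C
(20, 21) — d² to each: A:10, B:104, C:122 → nearest is A
(27, 13) — d² to each: A:149, B:29, C:45 → nearest is B
(15, 22) — d² to each: A:8, B:170, C:180 → nearest is A
Tally — A:2, B:1, C:1. A captures the most (2).

A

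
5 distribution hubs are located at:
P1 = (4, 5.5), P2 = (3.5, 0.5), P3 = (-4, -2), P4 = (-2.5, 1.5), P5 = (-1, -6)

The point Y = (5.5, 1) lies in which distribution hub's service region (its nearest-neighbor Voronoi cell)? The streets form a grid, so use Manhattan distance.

d(Y,P1) = |5.5−4| + |1−5.5| = 1.5 + 4.5 = 6
d(Y,P2) = |5.5−3.5| + |1−0.5| = 2 + 0.5 = 2.5
d(Y,P3) = |5.5−(-4)| + |1−(-2)| = 9.5 + 3 = 12.5
d(Y,P4) = |5.5−(-2.5)| + |1−1.5| = 8 + 0.5 = 8.5
d(Y,P5) = |5.5−(-1)| + |1−(-6)| = 6.5 + 7 = 13.5
P2 is nearest.

P2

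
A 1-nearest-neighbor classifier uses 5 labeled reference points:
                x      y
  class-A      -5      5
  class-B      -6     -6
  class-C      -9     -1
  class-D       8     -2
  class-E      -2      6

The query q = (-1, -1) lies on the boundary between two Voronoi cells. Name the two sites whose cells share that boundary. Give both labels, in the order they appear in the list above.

Squared distances from q to each site:
d²(q, class-A) = (-1−(-5))² + (-1−5)² = 16 + 36 = 52
d²(q, class-B) = (-1−(-6))² + (-1−(-6))² = 25 + 25 = 50
d²(q, class-C) = (-1−(-9))² + (-1−(-1))² = 64 + 0 = 64
d²(q, class-D) = (-1−8)² + (-1−(-2))² = 81 + 1 = 82
d²(q, class-E) = (-1−(-2))² + (-1−6)² = 1 + 49 = 50
q is equidistant from class-B and class-E (both at squared distance 50), and every other site is strictly farther — so q lies on the class-B–class-E Voronoi edge.

class-B and class-E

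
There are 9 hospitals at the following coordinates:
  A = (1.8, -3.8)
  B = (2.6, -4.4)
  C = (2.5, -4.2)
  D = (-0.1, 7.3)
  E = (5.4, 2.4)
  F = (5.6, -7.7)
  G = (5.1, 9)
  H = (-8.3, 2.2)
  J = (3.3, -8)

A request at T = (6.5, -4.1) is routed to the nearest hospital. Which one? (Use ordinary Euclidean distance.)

Compare squared distances (the ordering matches that of the actual distances):
|TA|² = 22.09 + 0.09 = 22.18
|TB|² = 15.21 + 0.09 = 15.3
|TC|² = 16 + 0.01 = 16.01
|TD|² = 43.56 + 129.96 = 173.52
|TE|² = 1.21 + 42.25 = 43.46
|TF|² = 0.81 + 12.96 = 13.77
|TG|² = 1.96 + 171.61 = 173.57
|TH|² = 219.04 + 39.69 = 258.73
|TJ|² = 10.24 + 15.21 = 25.45
F is nearest.

F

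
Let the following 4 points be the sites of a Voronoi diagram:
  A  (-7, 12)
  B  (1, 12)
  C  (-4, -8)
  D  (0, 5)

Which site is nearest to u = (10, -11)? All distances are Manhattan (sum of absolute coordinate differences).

d(u,A) = |10−(-7)| + |-11−12| = 17 + 23 = 40
d(u,B) = |10−1| + |-11−12| = 9 + 23 = 32
d(u,C) = |10−(-4)| + |-11−(-8)| = 14 + 3 = 17
d(u,D) = |10−0| + |-11−5| = 10 + 16 = 26
The smallest is to C, so u lies in the Voronoi region of C.

C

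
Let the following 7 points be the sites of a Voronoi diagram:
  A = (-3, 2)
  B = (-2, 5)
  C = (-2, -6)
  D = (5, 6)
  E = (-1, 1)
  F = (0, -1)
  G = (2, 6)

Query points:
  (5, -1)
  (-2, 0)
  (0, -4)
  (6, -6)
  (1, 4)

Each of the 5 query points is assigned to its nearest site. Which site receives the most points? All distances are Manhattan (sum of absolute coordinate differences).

(5, -1) — d to each: A:11, B:13, C:12, D:7, E:8, F:5, G:10 → nearest is F
(-2, 0) — d to each: A:3, B:5, C:6, D:13, E:2, F:3, G:10 → nearest is E
(0, -4) — d to each: A:9, B:11, C:4, D:15, E:6, F:3, G:12 → nearest is F
(6, -6) — d to each: A:17, B:19, C:8, D:13, E:14, F:11, G:16 → nearest is C
(1, 4) — d to each: A:6, B:4, C:13, D:6, E:5, F:6, G:3 → nearest is G
Tally — C:1, E:1, F:2, G:1. F captures the most (2).

F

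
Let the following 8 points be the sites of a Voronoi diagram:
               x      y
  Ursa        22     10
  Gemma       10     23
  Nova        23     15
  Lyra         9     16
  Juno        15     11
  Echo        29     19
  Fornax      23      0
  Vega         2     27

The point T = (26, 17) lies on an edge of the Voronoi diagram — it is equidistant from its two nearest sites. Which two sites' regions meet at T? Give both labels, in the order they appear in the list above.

Nova and Echo

Squared distances from T to each site:
d²(T, Ursa) = 16 + 49 = 65
d²(T, Gemma) = 256 + 36 = 292
d²(T, Nova) = 9 + 4 = 13
d²(T, Lyra) = 289 + 1 = 290
d²(T, Juno) = 121 + 36 = 157
d²(T, Echo) = 9 + 4 = 13
d²(T, Fornax) = 9 + 289 = 298
d²(T, Vega) = 576 + 100 = 676
T is equidistant from Nova and Echo (both at squared distance 13), and every other site is strictly farther — so T lies on the Nova–Echo Voronoi edge.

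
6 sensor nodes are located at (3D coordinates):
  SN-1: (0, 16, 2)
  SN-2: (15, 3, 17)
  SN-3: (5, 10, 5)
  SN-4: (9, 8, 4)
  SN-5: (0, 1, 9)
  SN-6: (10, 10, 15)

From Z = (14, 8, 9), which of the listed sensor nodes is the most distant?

SN-1

Compare squared distances (the ordering matches that of the actual distances):
d²(Z, SN-1) = (14−0)² + (8−16)² + (9−2)² = 196 + 64 + 49 = 309
d²(Z, SN-2) = (14−15)² + (8−3)² + (9−17)² = 1 + 25 + 64 = 90
d²(Z, SN-3) = (14−5)² + (8−10)² + (9−5)² = 81 + 4 + 16 = 101
d²(Z, SN-4) = (14−9)² + (8−8)² + (9−4)² = 25 + 0 + 25 = 50
d²(Z, SN-5) = (14−0)² + (8−1)² + (9−9)² = 196 + 49 + 0 = 245
d²(Z, SN-6) = (14−10)² + (8−10)² + (9−15)² = 16 + 4 + 36 = 56
The largest is to SN-1.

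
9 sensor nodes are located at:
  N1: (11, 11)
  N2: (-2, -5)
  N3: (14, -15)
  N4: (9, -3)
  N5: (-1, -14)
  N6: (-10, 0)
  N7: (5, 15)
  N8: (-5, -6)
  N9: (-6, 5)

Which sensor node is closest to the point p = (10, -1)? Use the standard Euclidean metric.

N4

Compare squared distances (the ordering matches that of the actual distances):
|pN1|² = (10−11)² + (-1−11)² = 1 + 144 = 145
|pN2|² = (10−(-2))² + (-1−(-5))² = 144 + 16 = 160
|pN3|² = (10−14)² + (-1−(-15))² = 16 + 196 = 212
|pN4|² = (10−9)² + (-1−(-3))² = 1 + 4 = 5
|pN5|² = (10−(-1))² + (-1−(-14))² = 121 + 169 = 290
|pN6|² = (10−(-10))² + (-1−0)² = 400 + 1 = 401
|pN7|² = (10−5)² + (-1−15)² = 25 + 256 = 281
|pN8|² = (10−(-5))² + (-1−(-6))² = 225 + 25 = 250
|pN9|² = (10−(-6))² + (-1−5)² = 256 + 36 = 292
N4 is nearest.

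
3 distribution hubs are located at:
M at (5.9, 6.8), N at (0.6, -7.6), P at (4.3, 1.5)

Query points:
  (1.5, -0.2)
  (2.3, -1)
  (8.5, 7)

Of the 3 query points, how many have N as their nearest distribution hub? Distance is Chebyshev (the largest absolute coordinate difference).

0

(1.5, -0.2) — d to each: M:7, N:7.4, P:2.8 → nearest is P
(2.3, -1) — d to each: M:7.8, N:6.6, P:2.5 → nearest is P
(8.5, 7) — d to each: M:2.6, N:14.6, P:5.5 → nearest is M
0 of the 3 points have N as nearest.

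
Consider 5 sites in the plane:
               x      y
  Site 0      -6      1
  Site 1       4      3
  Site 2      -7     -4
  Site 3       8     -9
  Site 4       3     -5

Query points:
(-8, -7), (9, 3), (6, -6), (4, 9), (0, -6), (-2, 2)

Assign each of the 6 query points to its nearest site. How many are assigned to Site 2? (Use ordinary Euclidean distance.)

(-8, -7) — d² to each: Site 0:68, Site 1:244, Site 2:10, Site 3:260, Site 4:125 → nearest is Site 2
(9, 3) — d² to each: Site 0:229, Site 1:25, Site 2:305, Site 3:145, Site 4:100 → nearest is Site 1
(6, -6) — d² to each: Site 0:193, Site 1:85, Site 2:173, Site 3:13, Site 4:10 → nearest is Site 4
(4, 9) — d² to each: Site 0:164, Site 1:36, Site 2:290, Site 3:340, Site 4:197 → nearest is Site 1
(0, -6) — d² to each: Site 0:85, Site 1:97, Site 2:53, Site 3:73, Site 4:10 → nearest is Site 4
(-2, 2) — d² to each: Site 0:17, Site 1:37, Site 2:61, Site 3:221, Site 4:74 → nearest is Site 0
1 of the 6 points has Site 2 as nearest.

1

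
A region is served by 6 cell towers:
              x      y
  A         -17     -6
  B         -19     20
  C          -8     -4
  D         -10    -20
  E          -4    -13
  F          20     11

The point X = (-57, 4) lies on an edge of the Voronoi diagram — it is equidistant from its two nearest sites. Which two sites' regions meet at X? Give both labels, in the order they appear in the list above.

A and B

Squared distances from X to each site:
|XA|² = (-57−(-17))² + (4−(-6))² = 1600 + 100 = 1700
|XB|² = (-57−(-19))² + (4−20)² = 1444 + 256 = 1700
|XC|² = (-57−(-8))² + (4−(-4))² = 2401 + 64 = 2465
|XD|² = (-57−(-10))² + (4−(-20))² = 2209 + 576 = 2785
|XE|² = (-57−(-4))² + (4−(-13))² = 2809 + 289 = 3098
|XF|² = (-57−20)² + (4−11)² = 5929 + 49 = 5978
X is equidistant from A and B (both at squared distance 1700), and every other site is strictly farther — so X lies on the A–B Voronoi edge.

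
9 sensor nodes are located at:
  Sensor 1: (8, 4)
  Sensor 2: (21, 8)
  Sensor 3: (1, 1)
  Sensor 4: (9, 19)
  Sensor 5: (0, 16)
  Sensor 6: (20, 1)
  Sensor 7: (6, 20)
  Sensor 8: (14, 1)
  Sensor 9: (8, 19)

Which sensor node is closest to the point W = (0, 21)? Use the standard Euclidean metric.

Sensor 5

Compare squared distances (the ordering matches that of the actual distances):
d²(W, Sensor 1) = (0−8)² + (21−4)² = 64 + 289 = 353
d²(W, Sensor 2) = (0−21)² + (21−8)² = 441 + 169 = 610
d²(W, Sensor 3) = (0−1)² + (21−1)² = 1 + 400 = 401
d²(W, Sensor 4) = (0−9)² + (21−19)² = 81 + 4 = 85
d²(W, Sensor 5) = (0−0)² + (21−16)² = 0 + 25 = 25
d²(W, Sensor 6) = (0−20)² + (21−1)² = 400 + 400 = 800
d²(W, Sensor 7) = (0−6)² + (21−20)² = 36 + 1 = 37
d²(W, Sensor 8) = (0−14)² + (21−1)² = 196 + 400 = 596
d²(W, Sensor 9) = (0−8)² + (21−19)² = 64 + 4 = 68
The smallest is to Sensor 5, so W lies in the Voronoi region of Sensor 5.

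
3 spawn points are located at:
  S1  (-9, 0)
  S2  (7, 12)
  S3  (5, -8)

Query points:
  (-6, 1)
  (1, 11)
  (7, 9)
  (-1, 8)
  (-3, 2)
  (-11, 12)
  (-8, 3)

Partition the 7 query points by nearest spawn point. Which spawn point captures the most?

S1

(-6, 1) — d² to each: S1:10, S2:290, S3:202 → nearest is S1
(1, 11) — d² to each: S1:221, S2:37, S3:377 → nearest is S2
(7, 9) — d² to each: S1:337, S2:9, S3:293 → nearest is S2
(-1, 8) — d² to each: S1:128, S2:80, S3:292 → nearest is S2
(-3, 2) — d² to each: S1:40, S2:200, S3:164 → nearest is S1
(-11, 12) — d² to each: S1:148, S2:324, S3:656 → nearest is S1
(-8, 3) — d² to each: S1:10, S2:306, S3:290 → nearest is S1
Tally — S1:4, S2:3. S1 captures the most (4).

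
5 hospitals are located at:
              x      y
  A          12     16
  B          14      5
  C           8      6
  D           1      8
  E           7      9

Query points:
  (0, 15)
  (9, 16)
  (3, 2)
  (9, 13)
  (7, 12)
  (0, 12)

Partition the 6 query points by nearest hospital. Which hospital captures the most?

(0, 15) — d² to each: A:145, B:296, C:145, D:50, E:85 → nearest is D
(9, 16) — d² to each: A:9, B:146, C:101, D:128, E:53 → nearest is A
(3, 2) — d² to each: A:277, B:130, C:41, D:40, E:65 → nearest is D
(9, 13) — d² to each: A:18, B:89, C:50, D:89, E:20 → nearest is A
(7, 12) — d² to each: A:41, B:98, C:37, D:52, E:9 → nearest is E
(0, 12) — d² to each: A:160, B:245, C:100, D:17, E:58 → nearest is D
Tally — A:2, D:3, E:1. D captures the most (3).

D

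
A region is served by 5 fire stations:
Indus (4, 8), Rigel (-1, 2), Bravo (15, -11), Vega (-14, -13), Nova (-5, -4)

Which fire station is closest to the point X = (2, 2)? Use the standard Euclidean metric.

Rigel

Squared Euclidean distances:
d²(X, Indus) = (2−4)² + (2−8)² = 4 + 36 = 40
d²(X, Rigel) = (2−(-1))² + (2−2)² = 9 + 0 = 9
d²(X, Bravo) = (2−15)² + (2−(-11))² = 169 + 169 = 338
d²(X, Vega) = (2−(-14))² + (2−(-13))² = 256 + 225 = 481
d²(X, Nova) = (2−(-5))² + (2−(-4))² = 49 + 36 = 85
The smallest is to Rigel, so X lies in the Voronoi region of Rigel.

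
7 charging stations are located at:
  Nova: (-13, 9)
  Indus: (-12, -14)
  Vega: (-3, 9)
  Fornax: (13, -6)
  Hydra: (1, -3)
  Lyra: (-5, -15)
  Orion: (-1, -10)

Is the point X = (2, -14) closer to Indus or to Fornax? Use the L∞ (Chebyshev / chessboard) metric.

Fornax

d(X, Indus) = max(14, 0) = 14
d(X, Fornax) = max(11, 8) = 11
14 > 11, so Fornax is closer.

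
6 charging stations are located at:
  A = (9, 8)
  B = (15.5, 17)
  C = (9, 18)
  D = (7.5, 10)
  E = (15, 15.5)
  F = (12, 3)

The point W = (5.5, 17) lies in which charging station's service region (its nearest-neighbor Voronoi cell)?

C

Squared Euclidean distances:
|WA|² = (5.5−9)² + (17−8)² = 12.25 + 81 = 93.25
|WB|² = (5.5−15.5)² + (17−17)² = 100 + 0 = 100
|WC|² = (5.5−9)² + (17−18)² = 12.25 + 1 = 13.25
|WD|² = (5.5−7.5)² + (17−10)² = 4 + 49 = 53
|WE|² = (5.5−15)² + (17−15.5)² = 90.25 + 2.25 = 92.5
|WF|² = (5.5−12)² + (17−3)² = 42.25 + 196 = 238.25
The smallest is to C, so W lies in the Voronoi region of C.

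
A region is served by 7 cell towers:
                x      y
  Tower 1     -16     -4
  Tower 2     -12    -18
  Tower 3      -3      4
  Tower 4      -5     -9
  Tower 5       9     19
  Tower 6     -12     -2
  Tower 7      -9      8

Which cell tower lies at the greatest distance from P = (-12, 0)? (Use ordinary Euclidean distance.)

Since √ is increasing, it suffices to compare squared distances:
d²(P, Tower 1) = (-12−(-16))² + (0−(-4))² = 16 + 16 = 32
d²(P, Tower 2) = (-12−(-12))² + (0−(-18))² = 0 + 324 = 324
d²(P, Tower 3) = (-12−(-3))² + (0−4)² = 81 + 16 = 97
d²(P, Tower 4) = (-12−(-5))² + (0−(-9))² = 49 + 81 = 130
d²(P, Tower 5) = (-12−9)² + (0−19)² = 441 + 361 = 802
d²(P, Tower 6) = (-12−(-12))² + (0−(-2))² = 0 + 4 = 4
d²(P, Tower 7) = (-12−(-9))² + (0−8)² = 9 + 64 = 73
The largest is to Tower 5.

Tower 5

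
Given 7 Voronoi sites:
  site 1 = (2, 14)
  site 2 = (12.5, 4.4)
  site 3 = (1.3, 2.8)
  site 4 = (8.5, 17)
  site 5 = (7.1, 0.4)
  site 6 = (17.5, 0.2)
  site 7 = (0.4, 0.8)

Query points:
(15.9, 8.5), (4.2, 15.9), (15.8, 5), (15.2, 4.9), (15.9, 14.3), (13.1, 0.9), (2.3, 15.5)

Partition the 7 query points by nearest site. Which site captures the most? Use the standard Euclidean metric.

site 2

(15.9, 8.5) — d² to each: site 1:223.46, site 2:28.37, site 3:245.65, site 4:127.01, site 5:143.05, site 6:71.45, site 7:299.54 → nearest is site 2
(4.2, 15.9) — d² to each: site 1:8.45, site 2:201.14, site 3:180.02, site 4:19.7, site 5:248.66, site 6:423.38, site 7:242.45 → nearest is site 1
(15.8, 5) — d² to each: site 1:271.44, site 2:11.25, site 3:215.09, site 4:197.29, site 5:96.85, site 6:25.93, site 7:254.8 → nearest is site 2
(15.2, 4.9) — d² to each: site 1:257.05, site 2:7.54, site 3:197.62, site 4:191.3, site 5:85.86, site 6:27.38, site 7:235.85 → nearest is site 2
(15.9, 14.3) — d² to each: site 1:193.3, site 2:109.57, site 3:345.41, site 4:62.05, site 5:270.65, site 6:201.37, site 7:422.5 → nearest is site 4
(13.1, 0.9) — d² to each: site 1:294.82, site 2:12.61, site 3:142.85, site 4:280.37, site 5:36.25, site 6:19.85, site 7:161.3 → nearest is site 2
(2.3, 15.5) — d² to each: site 1:2.34, site 2:227.25, site 3:162.29, site 4:40.69, site 5:251.05, site 6:465.13, site 7:219.7 → nearest is site 1
Tally — site 1:2, site 2:4, site 4:1. site 2 captures the most (4).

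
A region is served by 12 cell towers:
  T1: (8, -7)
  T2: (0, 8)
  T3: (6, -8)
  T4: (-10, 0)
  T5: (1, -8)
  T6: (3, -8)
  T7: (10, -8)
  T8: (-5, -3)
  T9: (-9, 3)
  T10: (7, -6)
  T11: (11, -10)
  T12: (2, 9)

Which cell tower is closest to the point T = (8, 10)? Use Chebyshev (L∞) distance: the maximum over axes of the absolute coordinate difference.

d(T,T1) = max(0, 17) = 17
d(T,T2) = max(8, 2) = 8
d(T,T3) = max(2, 18) = 18
d(T,T4) = max(18, 10) = 18
d(T,T5) = max(7, 18) = 18
d(T,T6) = max(5, 18) = 18
d(T,T7) = max(2, 18) = 18
d(T,T8) = max(13, 13) = 13
d(T,T9) = max(17, 7) = 17
d(T, T10) = max(1, 16) = 16
d(T, T11) = max(3, 20) = 20
d(T, T12) = max(6, 1) = 6
The smallest is to T12, so T lies in the Voronoi region of T12.

T12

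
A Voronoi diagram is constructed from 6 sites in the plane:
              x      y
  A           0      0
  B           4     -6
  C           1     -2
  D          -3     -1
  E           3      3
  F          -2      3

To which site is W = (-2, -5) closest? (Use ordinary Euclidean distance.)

Squared Euclidean distances:
|WA|² = (-2−0)² + (-5−0)² = 4 + 25 = 29
|WB|² = (-2−4)² + (-5−(-6))² = 36 + 1 = 37
|WC|² = (-2−1)² + (-5−(-2))² = 9 + 9 = 18
|WD|² = (-2−(-3))² + (-5−(-1))² = 1 + 16 = 17
|WE|² = (-2−3)² + (-5−3)² = 25 + 64 = 89
|WF|² = (-2−(-2))² + (-5−3)² = 0 + 64 = 64
The smallest is to D, so W lies in the Voronoi region of D.

D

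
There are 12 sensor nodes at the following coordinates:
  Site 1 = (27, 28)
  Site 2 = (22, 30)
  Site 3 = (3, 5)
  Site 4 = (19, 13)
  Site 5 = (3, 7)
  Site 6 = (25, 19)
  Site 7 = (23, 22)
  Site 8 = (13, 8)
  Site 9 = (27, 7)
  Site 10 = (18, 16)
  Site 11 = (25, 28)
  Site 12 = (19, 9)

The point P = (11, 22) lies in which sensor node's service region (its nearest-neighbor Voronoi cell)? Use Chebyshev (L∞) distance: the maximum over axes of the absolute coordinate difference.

d(P, Site 1) = max(16, 6) = 16
d(P, Site 2) = max(11, 8) = 11
d(P, Site 3) = max(8, 17) = 17
d(P, Site 4) = max(8, 9) = 9
d(P, Site 5) = max(8, 15) = 15
d(P, Site 6) = max(14, 3) = 14
d(P, Site 7) = max(12, 0) = 12
d(P, Site 8) = max(2, 14) = 14
d(P, Site 9) = max(16, 15) = 16
d(P, Site 10) = max(7, 6) = 7
d(P, Site 11) = max(14, 6) = 14
d(P, Site 12) = max(8, 13) = 13
The smallest is to Site 10, so P lies in the Voronoi region of Site 10.

Site 10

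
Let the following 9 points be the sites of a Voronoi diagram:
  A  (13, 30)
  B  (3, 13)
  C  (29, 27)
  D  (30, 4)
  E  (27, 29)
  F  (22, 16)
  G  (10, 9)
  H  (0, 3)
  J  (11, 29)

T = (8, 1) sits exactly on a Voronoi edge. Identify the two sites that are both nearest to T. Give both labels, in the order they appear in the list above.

Squared distances from T to each site:
|TA|² = 25 + 841 = 866
|TB|² = 25 + 144 = 169
|TC|² = 441 + 676 = 1117
|TD|² = 484 + 9 = 493
|TE|² = 361 + 784 = 1145
|TF|² = 196 + 225 = 421
|TG|² = 4 + 64 = 68
|TH|² = 64 + 4 = 68
|TJ|² = 9 + 784 = 793
T is equidistant from G and H (both at squared distance 68), and every other site is strictly farther — so T lies on the G–H Voronoi edge.

G and H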